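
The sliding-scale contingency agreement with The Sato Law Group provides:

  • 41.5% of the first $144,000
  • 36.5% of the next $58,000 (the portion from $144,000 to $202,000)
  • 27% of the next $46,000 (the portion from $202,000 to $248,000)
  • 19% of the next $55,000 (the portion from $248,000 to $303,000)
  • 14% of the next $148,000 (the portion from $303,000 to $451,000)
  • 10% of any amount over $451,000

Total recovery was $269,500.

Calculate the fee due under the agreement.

First $144,000 at 41.5% = $59,760.00
Next $58,000 at 36.5% = $21,170.00
Next $46,000 at 27% = $12,420.00
Remaining $21,500 at 19% = $4,085.00
Fee: $59,760.00 + $21,170.00 + $12,420.00 + $4,085.00 = $97,435.00

$97,435.00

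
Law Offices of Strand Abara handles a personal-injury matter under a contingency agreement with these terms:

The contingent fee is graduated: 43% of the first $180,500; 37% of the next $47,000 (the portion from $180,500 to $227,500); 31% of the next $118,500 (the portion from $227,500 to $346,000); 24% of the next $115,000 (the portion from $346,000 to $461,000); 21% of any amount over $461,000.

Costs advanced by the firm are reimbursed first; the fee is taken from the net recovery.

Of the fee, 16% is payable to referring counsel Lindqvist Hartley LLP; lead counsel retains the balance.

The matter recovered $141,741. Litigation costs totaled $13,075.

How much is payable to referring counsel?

$8,852.22

Fee base (net of costs): $141,741 − $13,075 = $128,666
First $128,666 at 43% = $55,326.38
Referral share: 16% of $55,326.38 = $8,852.22; lead counsel retains $55,326.38 − $8,852.22 = $46,474.16.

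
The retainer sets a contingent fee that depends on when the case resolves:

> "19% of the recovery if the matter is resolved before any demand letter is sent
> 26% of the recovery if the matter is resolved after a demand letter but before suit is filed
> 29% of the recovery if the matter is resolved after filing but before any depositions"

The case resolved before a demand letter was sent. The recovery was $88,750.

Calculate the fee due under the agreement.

The matter resolved before a demand letter was sent, so the 19% rate applies.
$88,750 × 19% = $16,862.50

$16,862.50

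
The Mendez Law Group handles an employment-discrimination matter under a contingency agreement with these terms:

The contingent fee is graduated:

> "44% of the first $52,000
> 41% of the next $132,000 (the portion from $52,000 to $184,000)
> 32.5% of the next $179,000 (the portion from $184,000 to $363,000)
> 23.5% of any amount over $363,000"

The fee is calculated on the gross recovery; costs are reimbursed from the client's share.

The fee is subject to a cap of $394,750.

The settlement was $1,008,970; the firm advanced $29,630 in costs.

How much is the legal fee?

Fee base is the gross recovery, $1,008,970; costs are reimbursed separately.
First $52,000 at 44% = $22,880.00
Next $132,000 at 41% = $54,120.00
Next $179,000 at 32.5% = $58,175.00
Remaining $645,970 at 23.5% = $151,802.95
Fee: $22,880.00 + $54,120.00 + $58,175.00 + $151,802.95 = $286,977.95
$286,977.95 is under the $394,750 cap.

$286,977.95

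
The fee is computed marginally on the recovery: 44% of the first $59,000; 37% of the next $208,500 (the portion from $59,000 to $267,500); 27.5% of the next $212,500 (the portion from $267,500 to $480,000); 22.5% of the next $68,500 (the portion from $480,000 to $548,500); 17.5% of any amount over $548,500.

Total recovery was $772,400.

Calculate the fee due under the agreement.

First $59,000 at 44% = $25,960.00
Next $208,500 at 37% = $77,145.00
Next $212,500 at 27.5% = $58,437.50
Next $68,500 at 22.5% = $15,412.50
Remaining $223,900 at 17.5% = $39,182.50
Fee: $25,960.00 + $77,145.00 + $58,437.50 + $15,412.50 + $39,182.50 = $216,137.50

$216,137.50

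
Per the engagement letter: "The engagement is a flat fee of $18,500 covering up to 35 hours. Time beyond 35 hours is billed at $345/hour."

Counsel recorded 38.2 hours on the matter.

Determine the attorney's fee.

Flat fee: $18,500.00
Excess hours: 38.2 − 35 = 3.2
Overrun: 3.2 × $345 = $1,104.00
Total: $18,500.00 + $1,104.00 = $19,604.00

$19,604.00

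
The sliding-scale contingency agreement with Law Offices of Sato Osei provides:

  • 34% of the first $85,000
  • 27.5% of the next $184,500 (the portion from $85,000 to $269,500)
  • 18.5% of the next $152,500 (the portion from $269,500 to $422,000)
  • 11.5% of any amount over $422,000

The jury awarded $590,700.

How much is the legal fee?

$127,250.50

First $85,000 at 34% = $28,900.00
Next $184,500 at 27.5% = $50,737.50
Next $152,500 at 18.5% = $28,212.50
Remaining $168,700 at 11.5% = $19,400.50
Fee: $28,900.00 + $50,737.50 + $28,212.50 + $19,400.50 = $127,250.50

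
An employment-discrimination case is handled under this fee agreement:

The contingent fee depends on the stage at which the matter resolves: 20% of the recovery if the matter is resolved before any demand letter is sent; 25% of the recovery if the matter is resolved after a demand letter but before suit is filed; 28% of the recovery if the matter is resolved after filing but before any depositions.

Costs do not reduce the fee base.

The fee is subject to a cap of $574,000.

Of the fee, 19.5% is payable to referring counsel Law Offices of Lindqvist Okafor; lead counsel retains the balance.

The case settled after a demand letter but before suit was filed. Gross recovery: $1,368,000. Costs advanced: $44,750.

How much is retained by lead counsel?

$275,310.00

Fee base is the gross recovery, $1,368,000; costs are reimbursed separately.
The matter settled after a demand letter but before suit was filed, so the 25% rate applies.
$1,368,000 × 25% = $342,000.00
$342,000.00 is under the $574,000 cap.
Referral share: 19.5% of $342,000.00 = $66,690.00; lead counsel retains $342,000.00 − $66,690.00 = $275,310.00.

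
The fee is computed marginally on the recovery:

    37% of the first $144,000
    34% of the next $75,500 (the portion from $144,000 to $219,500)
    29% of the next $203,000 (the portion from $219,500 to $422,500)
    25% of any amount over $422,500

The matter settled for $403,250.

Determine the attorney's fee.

$132,237.50

First $144,000 at 37% = $53,280.00
Next $75,500 at 34% = $25,670.00
Remaining $183,750 at 29% = $53,287.50
Fee: $53,280.00 + $25,670.00 + $53,287.50 = $132,237.50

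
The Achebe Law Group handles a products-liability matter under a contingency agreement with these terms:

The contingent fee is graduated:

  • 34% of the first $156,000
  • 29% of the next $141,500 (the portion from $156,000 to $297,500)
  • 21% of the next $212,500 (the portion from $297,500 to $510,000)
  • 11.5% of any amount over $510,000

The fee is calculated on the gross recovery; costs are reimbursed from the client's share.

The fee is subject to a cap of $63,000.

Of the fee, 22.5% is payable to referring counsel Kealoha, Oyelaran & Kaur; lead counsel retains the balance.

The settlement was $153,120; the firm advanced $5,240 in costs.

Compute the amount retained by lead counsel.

$40,347.12

Fee base is the gross recovery, $153,120; costs are reimbursed separately.
First $153,120 at 34% = $52,060.80
$52,060.80 is under the $63,000 cap.
Referral share: 22.5% of $52,060.80 = $11,713.68; lead counsel retains $52,060.80 − $11,713.68 = $40,347.12.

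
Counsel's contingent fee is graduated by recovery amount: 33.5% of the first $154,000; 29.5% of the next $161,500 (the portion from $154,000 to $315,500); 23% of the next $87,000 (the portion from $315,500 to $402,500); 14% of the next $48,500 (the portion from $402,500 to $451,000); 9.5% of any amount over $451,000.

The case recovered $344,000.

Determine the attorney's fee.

First $154,000 at 33.5% = $51,590.00
Next $161,500 at 29.5% = $47,642.50
Remaining $28,500 at 23% = $6,555.00
Fee: $51,590.00 + $47,642.50 + $6,555.00 = $105,787.50

$105,787.50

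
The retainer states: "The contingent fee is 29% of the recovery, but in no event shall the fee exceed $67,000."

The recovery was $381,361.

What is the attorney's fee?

$67,000.00

29% of $381,361 = $110,594.69
That exceeds the $67,000 cap, so the fee is capped at $67,000.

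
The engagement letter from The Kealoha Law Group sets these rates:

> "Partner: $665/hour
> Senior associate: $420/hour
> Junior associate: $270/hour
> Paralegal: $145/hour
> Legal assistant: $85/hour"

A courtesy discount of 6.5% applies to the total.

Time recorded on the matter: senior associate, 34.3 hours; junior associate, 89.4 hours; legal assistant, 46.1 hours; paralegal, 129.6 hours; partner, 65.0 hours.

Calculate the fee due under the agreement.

Partner: 65.0 × $665 = $43,225.00
Senior associate: 34.3 × $420 = $14,406.00
Junior associate: 89.4 × $270 = $24,138.00
Paralegal: 129.6 × $145 = $18,792.00
Legal assistant: 46.1 × $85 = $3,918.50
Subtotal: $104,479.50
Less 6.5% discount: −$6,791.17
Total: $104,479.50 − $6,791.17 = $97,688.33

$97,688.33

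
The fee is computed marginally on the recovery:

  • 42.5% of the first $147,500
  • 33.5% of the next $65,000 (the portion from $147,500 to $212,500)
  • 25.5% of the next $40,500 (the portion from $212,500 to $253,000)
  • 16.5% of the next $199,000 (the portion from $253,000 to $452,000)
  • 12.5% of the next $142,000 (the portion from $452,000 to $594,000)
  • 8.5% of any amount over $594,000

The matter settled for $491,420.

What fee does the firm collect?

First $147,500 at 42.5% = $62,687.50
Next $65,000 at 33.5% = $21,775.00
Next $40,500 at 25.5% = $10,327.50
Next $199,000 at 16.5% = $32,835.00
Remaining $39,420 at 12.5% = $4,927.50
Fee: $62,687.50 + $21,775.00 + $10,327.50 + $32,835.00 + $4,927.50 = $132,552.50

$132,552.50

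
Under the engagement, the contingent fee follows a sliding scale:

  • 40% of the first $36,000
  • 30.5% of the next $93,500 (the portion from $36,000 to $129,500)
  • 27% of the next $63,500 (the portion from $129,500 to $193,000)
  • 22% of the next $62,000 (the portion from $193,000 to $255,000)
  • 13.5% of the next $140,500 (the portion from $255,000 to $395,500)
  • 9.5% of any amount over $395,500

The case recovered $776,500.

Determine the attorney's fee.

$128,865.00

First $36,000 at 40% = $14,400.00
Next $93,500 at 30.5% = $28,517.50
Next $63,500 at 27% = $17,145.00
Next $62,000 at 22% = $13,640.00
Next $140,500 at 13.5% = $18,967.50
Remaining $381,000 at 9.5% = $36,195.00
Fee: $14,400.00 + $28,517.50 + $17,145.00 + $13,640.00 + $18,967.50 + $36,195.00 = $128,865.00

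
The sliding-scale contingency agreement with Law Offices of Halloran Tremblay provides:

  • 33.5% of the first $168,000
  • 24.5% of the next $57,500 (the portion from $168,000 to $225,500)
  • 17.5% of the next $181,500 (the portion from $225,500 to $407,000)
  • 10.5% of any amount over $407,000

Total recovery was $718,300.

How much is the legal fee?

$134,816.50

First $168,000 at 33.5% = $56,280.00
Next $57,500 at 24.5% = $14,087.50
Next $181,500 at 17.5% = $31,762.50
Remaining $311,300 at 10.5% = $32,686.50
Fee: $56,280.00 + $14,087.50 + $31,762.50 + $32,686.50 = $134,816.50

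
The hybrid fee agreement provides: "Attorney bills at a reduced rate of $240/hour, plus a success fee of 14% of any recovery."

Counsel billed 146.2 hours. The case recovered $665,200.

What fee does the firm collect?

$128,216.00

Hourly: 146.2 × $240 = $35,088.00
Success fee: 14% of $665,200 = $93,128.00
Total: $35,088.00 + $93,128.00 = $128,216.00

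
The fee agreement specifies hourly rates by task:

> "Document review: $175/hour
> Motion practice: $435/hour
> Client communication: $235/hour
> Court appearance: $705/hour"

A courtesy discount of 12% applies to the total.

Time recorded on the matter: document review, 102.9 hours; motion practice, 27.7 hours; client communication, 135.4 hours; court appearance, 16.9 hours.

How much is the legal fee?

Document review: 102.9 × $175 = $18,007.50
Motion practice: 27.7 × $435 = $12,049.50
Client communication: 135.4 × $235 = $31,819.00
Court appearance: 16.9 × $705 = $11,914.50
Subtotal: $73,790.50
Less 12% discount: −$8,854.86
Total: $73,790.50 − $8,854.86 = $64,935.64

$64,935.64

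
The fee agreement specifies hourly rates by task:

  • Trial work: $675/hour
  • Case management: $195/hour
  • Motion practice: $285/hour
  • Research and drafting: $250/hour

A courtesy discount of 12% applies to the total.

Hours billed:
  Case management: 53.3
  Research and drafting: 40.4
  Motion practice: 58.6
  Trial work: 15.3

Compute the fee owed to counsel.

$41,819.36

Trial work: 15.3 × $675 = $10,327.50
Case management: 53.3 × $195 = $10,393.50
Motion practice: 58.6 × $285 = $16,701.00
Research and drafting: 40.4 × $250 = $10,100.00
Subtotal: $47,522.00
Less 12% discount: −$5,702.64
Total: $47,522.00 − $5,702.64 = $41,819.36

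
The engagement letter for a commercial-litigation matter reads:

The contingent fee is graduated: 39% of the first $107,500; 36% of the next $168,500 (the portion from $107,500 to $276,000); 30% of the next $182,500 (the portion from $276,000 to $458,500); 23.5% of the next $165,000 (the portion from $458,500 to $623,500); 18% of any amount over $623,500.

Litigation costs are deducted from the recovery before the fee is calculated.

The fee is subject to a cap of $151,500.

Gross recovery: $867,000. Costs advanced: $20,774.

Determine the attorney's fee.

$151,500.00

Fee base (net of costs): $867,000 − $20,774 = $846,226
First $107,500 at 39% = $41,925.00
Next $168,500 at 36% = $60,660.00
Next $182,500 at 30% = $54,750.00
Next $165,000 at 23.5% = $38,775.00
Remaining $222,726 at 18% = $40,090.68
Fee: $41,925.00 + $60,660.00 + $54,750.00 + $38,775.00 + $40,090.68 = $236,200.68
$236,200.68 exceeds the $151,500 cap, so the fee is capped at $151,500.00.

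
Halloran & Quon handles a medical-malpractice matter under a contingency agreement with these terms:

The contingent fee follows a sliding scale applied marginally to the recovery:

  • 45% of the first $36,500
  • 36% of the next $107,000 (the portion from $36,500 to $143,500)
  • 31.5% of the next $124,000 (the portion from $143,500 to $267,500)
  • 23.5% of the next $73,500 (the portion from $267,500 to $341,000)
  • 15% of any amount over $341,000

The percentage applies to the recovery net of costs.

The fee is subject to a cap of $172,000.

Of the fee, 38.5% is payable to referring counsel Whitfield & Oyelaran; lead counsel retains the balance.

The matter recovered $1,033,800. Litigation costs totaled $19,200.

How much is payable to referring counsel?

Fee base (net of costs): $1,033,800 − $19,200 = $1,014,600
First $36,500 at 45% = $16,425.00
Next $107,000 at 36% = $38,520.00
Next $124,000 at 31.5% = $39,060.00
Next $73,500 at 23.5% = $17,272.50
Remaining $673,600 at 15% = $101,040.00
Fee: $16,425.00 + $38,520.00 + $39,060.00 + $17,272.50 + $101,040.00 = $212,317.50
$212,317.50 exceeds the $172,000 cap, so the fee is capped at $172,000.00.
Referral share: 38.5% of $172,000.00 = $66,220.00; lead counsel retains $172,000.00 − $66,220.00 = $105,780.00.

$66,220.00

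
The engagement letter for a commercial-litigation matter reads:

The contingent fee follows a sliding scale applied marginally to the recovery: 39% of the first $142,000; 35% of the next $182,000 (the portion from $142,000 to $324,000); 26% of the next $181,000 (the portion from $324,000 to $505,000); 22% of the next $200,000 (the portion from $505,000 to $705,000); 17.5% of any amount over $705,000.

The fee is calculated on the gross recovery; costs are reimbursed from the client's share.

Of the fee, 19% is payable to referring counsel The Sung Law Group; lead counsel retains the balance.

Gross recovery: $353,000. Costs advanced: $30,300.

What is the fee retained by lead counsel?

Fee base is the gross recovery, $353,000; costs are reimbursed separately.
First $142,000 at 39% = $55,380.00
Next $182,000 at 35% = $63,700.00
Remaining $29,000 at 26% = $7,540.00
Fee: $55,380.00 + $63,700.00 + $7,540.00 = $126,620.00
Referral share: 19% of $126,620.00 = $24,057.80; lead counsel retains $126,620.00 − $24,057.80 = $102,562.20.

$102,562.20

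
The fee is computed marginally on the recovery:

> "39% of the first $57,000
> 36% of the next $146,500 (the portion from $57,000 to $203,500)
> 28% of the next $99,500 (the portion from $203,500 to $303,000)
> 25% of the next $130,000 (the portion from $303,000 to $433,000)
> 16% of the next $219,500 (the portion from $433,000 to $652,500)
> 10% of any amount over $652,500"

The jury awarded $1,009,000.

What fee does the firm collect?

$206,100.00

First $57,000 at 39% = $22,230.00
Next $146,500 at 36% = $52,740.00
Next $99,500 at 28% = $27,860.00
Next $130,000 at 25% = $32,500.00
Next $219,500 at 16% = $35,120.00
Remaining $356,500 at 10% = $35,650.00
Fee: $22,230.00 + $52,740.00 + $27,860.00 + $32,500.00 + $35,120.00 + $35,650.00 = $206,100.00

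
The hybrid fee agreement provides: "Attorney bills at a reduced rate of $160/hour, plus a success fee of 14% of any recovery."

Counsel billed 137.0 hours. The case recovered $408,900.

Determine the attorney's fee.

Hourly: 137.0 × $160 = $21,920.00
Success fee: 14% of $408,900 = $57,246.00
Total: $21,920.00 + $57,246.00 = $79,166.00

$79,166.00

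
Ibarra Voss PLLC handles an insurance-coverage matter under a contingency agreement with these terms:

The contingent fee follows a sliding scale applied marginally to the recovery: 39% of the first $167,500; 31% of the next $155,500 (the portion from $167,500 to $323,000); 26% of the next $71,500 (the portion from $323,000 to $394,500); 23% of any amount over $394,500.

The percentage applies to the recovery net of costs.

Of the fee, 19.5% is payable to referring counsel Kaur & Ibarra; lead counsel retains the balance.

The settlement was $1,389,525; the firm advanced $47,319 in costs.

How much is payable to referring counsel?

Fee base (net of costs): $1,389,525 − $47,319 = $1,342,206
First $167,500 at 39% = $65,325.00
Next $155,500 at 31% = $48,205.00
Next $71,500 at 26% = $18,590.00
Remaining $947,706 at 23% = $217,972.38
Fee: $65,325.00 + $48,205.00 + $18,590.00 + $217,972.38 = $350,092.38
Referral share: 19.5% of $350,092.38 = $68,268.01; lead counsel retains $350,092.38 − $68,268.01 = $281,824.37.

$68,268.01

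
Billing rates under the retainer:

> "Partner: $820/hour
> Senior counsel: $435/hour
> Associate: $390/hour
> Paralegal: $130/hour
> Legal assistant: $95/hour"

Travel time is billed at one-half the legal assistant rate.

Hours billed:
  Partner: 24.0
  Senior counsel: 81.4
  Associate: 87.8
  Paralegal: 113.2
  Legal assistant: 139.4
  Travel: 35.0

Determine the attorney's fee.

Partner: 24.0 × $820 = $19,680.00
Senior counsel: 81.4 × $435 = $35,409.00
Associate: 87.8 × $390 = $34,242.00
Paralegal: 113.2 × $130 = $14,716.00
Legal assistant: 139.4 × $95 = $13,243.00
Subtotal: $19,680.00 + $35,409.00 + $34,242.00 + $14,716.00 + $13,243.00 = $117,290.00
Travel: 35.0 × ($95 ÷ 2) = 35.0 × $47.50 = $1,662.50
Total: $117,290.00 + $1,662.50 = $118,952.50

$118,952.50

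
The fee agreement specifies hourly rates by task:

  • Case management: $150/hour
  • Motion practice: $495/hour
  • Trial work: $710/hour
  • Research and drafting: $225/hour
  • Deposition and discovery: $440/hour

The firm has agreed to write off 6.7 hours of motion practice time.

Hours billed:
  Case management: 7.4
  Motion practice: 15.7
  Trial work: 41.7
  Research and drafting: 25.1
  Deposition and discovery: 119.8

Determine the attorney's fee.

$93,531.50

Case management: 7.4 × $150 = $1,110.00
Motion practice: 15.7 × $495 = $7,771.50
Trial work: 41.7 × $710 = $29,607.00
Research and drafting: 25.1 × $225 = $5,647.50
Deposition and discovery: 119.8 × $440 = $52,712.00
Subtotal: $96,848.00
Write-off: 6.7 × $495 = $3,316.50
Total: $96,848.00 − $3,316.50 = $93,531.50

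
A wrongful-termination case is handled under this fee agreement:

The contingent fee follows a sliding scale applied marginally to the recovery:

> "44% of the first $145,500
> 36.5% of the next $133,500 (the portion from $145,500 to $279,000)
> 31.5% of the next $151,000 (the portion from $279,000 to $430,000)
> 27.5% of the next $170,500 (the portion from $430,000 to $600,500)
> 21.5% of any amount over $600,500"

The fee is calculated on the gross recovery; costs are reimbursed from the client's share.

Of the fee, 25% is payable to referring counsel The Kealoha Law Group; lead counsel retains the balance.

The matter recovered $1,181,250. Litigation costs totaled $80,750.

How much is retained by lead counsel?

$249,045.94

Fee base is the gross recovery, $1,181,250; costs are reimbursed separately.
First $145,500 at 44% = $64,020.00
Next $133,500 at 36.5% = $48,727.50
Next $151,000 at 31.5% = $47,565.00
Next $170,500 at 27.5% = $46,887.50
Remaining $580,750 at 21.5% = $124,861.25
Fee: $64,020.00 + $48,727.50 + $47,565.00 + $46,887.50 + $124,861.25 = $332,061.25
Referral share: 25% of $332,061.25 = $83,015.31; lead counsel retains $332,061.25 − $83,015.31 = $249,045.94.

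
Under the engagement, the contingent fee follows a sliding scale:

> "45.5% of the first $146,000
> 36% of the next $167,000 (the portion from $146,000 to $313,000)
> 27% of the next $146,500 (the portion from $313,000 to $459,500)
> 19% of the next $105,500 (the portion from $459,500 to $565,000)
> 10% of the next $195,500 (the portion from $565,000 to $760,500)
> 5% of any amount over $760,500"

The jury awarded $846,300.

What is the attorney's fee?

First $146,000 at 45.5% = $66,430.00
Next $167,000 at 36% = $60,120.00
Next $146,500 at 27% = $39,555.00
Next $105,500 at 19% = $20,045.00
Next $195,500 at 10% = $19,550.00
Remaining $85,800 at 5% = $4,290.00
Fee: $66,430.00 + $60,120.00 + $39,555.00 + $20,045.00 + $19,550.00 + $4,290.00 = $209,990.00

$209,990.00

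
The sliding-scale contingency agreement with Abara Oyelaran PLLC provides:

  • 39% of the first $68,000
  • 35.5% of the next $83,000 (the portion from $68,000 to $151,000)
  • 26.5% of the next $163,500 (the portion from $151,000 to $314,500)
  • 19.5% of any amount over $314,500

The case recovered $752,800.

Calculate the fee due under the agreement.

First $68,000 at 39% = $26,520.00
Next $83,000 at 35.5% = $29,465.00
Next $163,500 at 26.5% = $43,327.50
Remaining $438,300 at 19.5% = $85,468.50
Fee: $26,520.00 + $29,465.00 + $43,327.50 + $85,468.50 = $184,781.00

$184,781.00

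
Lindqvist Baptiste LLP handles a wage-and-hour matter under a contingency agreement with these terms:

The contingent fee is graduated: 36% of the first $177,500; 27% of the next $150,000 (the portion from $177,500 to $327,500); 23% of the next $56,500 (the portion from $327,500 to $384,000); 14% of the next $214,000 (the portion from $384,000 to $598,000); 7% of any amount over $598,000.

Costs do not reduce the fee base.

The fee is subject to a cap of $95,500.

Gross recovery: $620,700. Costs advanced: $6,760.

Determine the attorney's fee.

$95,500.00

Fee base is the gross recovery, $620,700; costs are reimbursed separately.
First $177,500 at 36% = $63,900.00
Next $150,000 at 27% = $40,500.00
Next $56,500 at 23% = $12,995.00
Next $214,000 at 14% = $29,960.00
Remaining $22,700 at 7% = $1,589.00
Fee: $63,900.00 + $40,500.00 + $12,995.00 + $29,960.00 + $1,589.00 = $148,944.00
$148,944.00 exceeds the $95,500 cap, so the fee is capped at $95,500.00.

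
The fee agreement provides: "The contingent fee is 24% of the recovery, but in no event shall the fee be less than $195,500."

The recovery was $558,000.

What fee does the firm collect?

$195,500.00

24% of $558,000 = $133,920.00
That is below the $195,500 minimum, so the minimum applies.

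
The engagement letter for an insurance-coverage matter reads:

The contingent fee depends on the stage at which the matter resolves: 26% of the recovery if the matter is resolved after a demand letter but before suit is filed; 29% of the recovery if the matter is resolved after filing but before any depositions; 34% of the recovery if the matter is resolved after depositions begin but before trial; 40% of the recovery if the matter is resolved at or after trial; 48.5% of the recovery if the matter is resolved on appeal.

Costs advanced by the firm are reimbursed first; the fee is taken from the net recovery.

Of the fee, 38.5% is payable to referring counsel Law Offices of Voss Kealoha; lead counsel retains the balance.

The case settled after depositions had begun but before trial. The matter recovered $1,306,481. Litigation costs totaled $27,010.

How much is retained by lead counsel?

Fee base (net of costs): $1,306,481 − $27,010 = $1,279,471
The matter settled after depositions had begun but before trial, so the 34% rate applies.
$1,279,471 × 34% = $435,020.14
Referral share: 38.5% of $435,020.14 = $167,482.75; lead counsel retains $435,020.14 − $167,482.75 = $267,537.39.

$267,537.39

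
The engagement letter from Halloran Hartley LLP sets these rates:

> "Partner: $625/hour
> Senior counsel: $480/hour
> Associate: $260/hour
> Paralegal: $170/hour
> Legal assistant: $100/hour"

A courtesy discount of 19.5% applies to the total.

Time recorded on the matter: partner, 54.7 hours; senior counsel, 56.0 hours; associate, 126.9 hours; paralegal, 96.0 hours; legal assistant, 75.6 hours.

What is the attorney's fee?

Partner: 54.7 × $625 = $34,187.50
Senior counsel: 56.0 × $480 = $26,880.00
Associate: 126.9 × $260 = $32,994.00
Paralegal: 96.0 × $170 = $16,320.00
Legal assistant: 75.6 × $100 = $7,560.00
Subtotal: $117,941.50
Less 19.5% discount: −$22,998.59
Total: $117,941.50 − $22,998.59 = $94,942.91

$94,942.91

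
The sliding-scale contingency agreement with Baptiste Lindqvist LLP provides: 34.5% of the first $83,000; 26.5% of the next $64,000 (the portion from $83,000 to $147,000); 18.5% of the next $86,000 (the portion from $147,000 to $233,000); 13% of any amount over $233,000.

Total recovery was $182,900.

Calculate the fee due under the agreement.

First $83,000 at 34.5% = $28,635.00
Next $64,000 at 26.5% = $16,960.00
Remaining $35,900 at 18.5% = $6,641.50
Fee: $28,635.00 + $16,960.00 + $6,641.50 = $52,236.50

$52,236.50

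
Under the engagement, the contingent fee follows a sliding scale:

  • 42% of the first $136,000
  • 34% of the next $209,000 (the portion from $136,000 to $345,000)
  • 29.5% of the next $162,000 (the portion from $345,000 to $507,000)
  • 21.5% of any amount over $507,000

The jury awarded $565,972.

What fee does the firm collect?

$188,648.98

First $136,000 at 42% = $57,120.00
Next $209,000 at 34% = $71,060.00
Next $162,000 at 29.5% = $47,790.00
Remaining $58,972 at 21.5% = $12,678.98
Fee: $57,120.00 + $71,060.00 + $47,790.00 + $12,678.98 = $188,648.98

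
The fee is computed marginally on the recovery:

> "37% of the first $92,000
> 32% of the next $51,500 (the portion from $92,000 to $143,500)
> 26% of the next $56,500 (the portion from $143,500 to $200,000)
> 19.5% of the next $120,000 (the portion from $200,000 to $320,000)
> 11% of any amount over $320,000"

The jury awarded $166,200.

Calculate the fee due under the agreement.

$56,422.00

First $92,000 at 37% = $34,040.00
Next $51,500 at 32% = $16,480.00
Remaining $22,700 at 26% = $5,902.00
Fee: $34,040.00 + $16,480.00 + $5,902.00 = $56,422.00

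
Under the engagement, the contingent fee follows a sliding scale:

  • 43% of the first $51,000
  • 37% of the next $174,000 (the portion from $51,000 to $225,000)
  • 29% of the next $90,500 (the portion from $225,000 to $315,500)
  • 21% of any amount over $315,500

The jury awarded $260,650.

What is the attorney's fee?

First $51,000 at 43% = $21,930.00
Next $174,000 at 37% = $64,380.00
Remaining $35,650 at 29% = $10,338.50
Fee: $21,930.00 + $64,380.00 + $10,338.50 = $96,648.50

$96,648.50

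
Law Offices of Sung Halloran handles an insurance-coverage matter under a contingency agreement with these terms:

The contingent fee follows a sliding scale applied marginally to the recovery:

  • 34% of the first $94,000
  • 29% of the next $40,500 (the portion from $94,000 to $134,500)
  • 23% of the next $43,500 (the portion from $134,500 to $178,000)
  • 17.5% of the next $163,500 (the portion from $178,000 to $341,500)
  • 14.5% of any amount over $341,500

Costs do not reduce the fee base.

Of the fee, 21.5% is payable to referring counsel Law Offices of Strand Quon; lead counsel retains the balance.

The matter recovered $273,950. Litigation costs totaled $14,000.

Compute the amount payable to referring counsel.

Fee base is the gross recovery, $273,950; costs are reimbursed separately.
First $94,000 at 34% = $31,960.00
Next $40,500 at 29% = $11,745.00
Next $43,500 at 23% = $10,005.00
Remaining $95,950 at 17.5% = $16,791.25
Fee: $31,960.00 + $11,745.00 + $10,005.00 + $16,791.25 = $70,501.25
Referral share: 21.5% of $70,501.25 = $15,157.77; lead counsel retains $70,501.25 − $15,157.77 = $55,343.48.

$15,157.77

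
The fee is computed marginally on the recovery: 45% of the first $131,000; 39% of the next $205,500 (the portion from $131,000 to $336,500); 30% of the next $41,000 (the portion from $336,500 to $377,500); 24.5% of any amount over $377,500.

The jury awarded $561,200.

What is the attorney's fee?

First $131,000 at 45% = $58,950.00
Next $205,500 at 39% = $80,145.00
Next $41,000 at 30% = $12,300.00
Remaining $183,700 at 24.5% = $45,006.50
Fee: $58,950.00 + $80,145.00 + $12,300.00 + $45,006.50 = $196,401.50

$196,401.50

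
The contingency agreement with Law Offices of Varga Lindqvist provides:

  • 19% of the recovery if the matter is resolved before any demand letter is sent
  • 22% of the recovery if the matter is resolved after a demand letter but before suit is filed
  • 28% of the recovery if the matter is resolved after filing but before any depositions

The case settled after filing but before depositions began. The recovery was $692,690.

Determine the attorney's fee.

The matter settled after filing but before depositions began, so the 28% rate applies.
$692,690 × 28% = $193,953.20

$193,953.20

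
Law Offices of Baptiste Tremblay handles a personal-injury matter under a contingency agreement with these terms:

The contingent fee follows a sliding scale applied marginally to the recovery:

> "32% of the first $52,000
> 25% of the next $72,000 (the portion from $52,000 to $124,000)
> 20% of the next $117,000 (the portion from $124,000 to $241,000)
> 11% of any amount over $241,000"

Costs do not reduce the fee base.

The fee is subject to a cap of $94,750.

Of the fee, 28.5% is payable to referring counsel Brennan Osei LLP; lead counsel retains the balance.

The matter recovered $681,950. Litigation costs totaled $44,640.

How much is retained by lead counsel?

Fee base is the gross recovery, $681,950; costs are reimbursed separately.
First $52,000 at 32% = $16,640.00
Next $72,000 at 25% = $18,000.00
Next $117,000 at 20% = $23,400.00
Remaining $440,950 at 11% = $48,504.50
Fee: $16,640.00 + $18,000.00 + $23,400.00 + $48,504.50 = $106,544.50
$106,544.50 exceeds the $94,750 cap, so the fee is capped at $94,750.00.
Referral share: 28.5% of $94,750.00 = $27,003.75; lead counsel retains $94,750.00 − $27,003.75 = $67,746.25.

$67,746.25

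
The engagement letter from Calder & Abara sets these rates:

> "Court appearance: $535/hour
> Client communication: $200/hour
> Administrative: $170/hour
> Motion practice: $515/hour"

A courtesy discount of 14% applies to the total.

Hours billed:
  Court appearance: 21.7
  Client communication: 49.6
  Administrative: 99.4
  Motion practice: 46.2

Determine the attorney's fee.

Court appearance: 21.7 × $535 = $11,609.50
Client communication: 49.6 × $200 = $9,920.00
Administrative: 99.4 × $170 = $16,898.00
Motion practice: 46.2 × $515 = $23,793.00
Subtotal: $62,220.50
Less 14% discount: −$8,710.87
Total: $62,220.50 − $8,710.87 = $53,509.63

$53,509.63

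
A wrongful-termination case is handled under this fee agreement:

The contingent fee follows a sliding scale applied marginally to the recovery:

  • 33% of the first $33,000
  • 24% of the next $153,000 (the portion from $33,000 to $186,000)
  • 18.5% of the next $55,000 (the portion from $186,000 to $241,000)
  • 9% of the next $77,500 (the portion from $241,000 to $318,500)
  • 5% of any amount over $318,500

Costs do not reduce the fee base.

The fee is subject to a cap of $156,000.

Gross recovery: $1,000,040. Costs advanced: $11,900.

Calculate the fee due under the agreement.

Fee base is the gross recovery, $1,000,040; costs are reimbursed separately.
First $33,000 at 33% = $10,890.00
Next $153,000 at 24% = $36,720.00
Next $55,000 at 18.5% = $10,175.00
Next $77,500 at 9% = $6,975.00
Remaining $681,540 at 5% = $34,077.00
Fee: $10,890.00 + $36,720.00 + $10,175.00 + $6,975.00 + $34,077.00 = $98,837.00
$98,837.00 is under the $156,000 cap.

$98,837.00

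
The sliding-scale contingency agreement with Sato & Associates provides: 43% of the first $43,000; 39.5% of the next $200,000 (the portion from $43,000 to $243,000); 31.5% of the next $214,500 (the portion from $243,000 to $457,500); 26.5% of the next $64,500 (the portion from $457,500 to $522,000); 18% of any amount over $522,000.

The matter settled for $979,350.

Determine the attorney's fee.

$264,473.00

First $43,000 at 43% = $18,490.00
Next $200,000 at 39.5% = $79,000.00
Next $214,500 at 31.5% = $67,567.50
Next $64,500 at 26.5% = $17,092.50
Remaining $457,350 at 18% = $82,323.00
Fee: $18,490.00 + $79,000.00 + $67,567.50 + $17,092.50 + $82,323.00 = $264,473.00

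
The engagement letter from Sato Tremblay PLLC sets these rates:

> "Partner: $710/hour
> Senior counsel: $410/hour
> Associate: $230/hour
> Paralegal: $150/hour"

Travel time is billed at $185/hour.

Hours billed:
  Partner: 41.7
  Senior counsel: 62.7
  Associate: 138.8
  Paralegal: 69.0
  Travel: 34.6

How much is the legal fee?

$103,989.00

Partner: 41.7 × $710 = $29,607.00
Senior counsel: 62.7 × $410 = $25,707.00
Associate: 138.8 × $230 = $31,924.00
Paralegal: 69.0 × $150 = $10,350.00
Subtotal: $29,607.00 + $25,707.00 + $31,924.00 + $10,350.00 = $97,588.00
Travel: 34.6 × $185 = $6,401.00
Total: $97,588.00 + $6,401.00 = $103,989.00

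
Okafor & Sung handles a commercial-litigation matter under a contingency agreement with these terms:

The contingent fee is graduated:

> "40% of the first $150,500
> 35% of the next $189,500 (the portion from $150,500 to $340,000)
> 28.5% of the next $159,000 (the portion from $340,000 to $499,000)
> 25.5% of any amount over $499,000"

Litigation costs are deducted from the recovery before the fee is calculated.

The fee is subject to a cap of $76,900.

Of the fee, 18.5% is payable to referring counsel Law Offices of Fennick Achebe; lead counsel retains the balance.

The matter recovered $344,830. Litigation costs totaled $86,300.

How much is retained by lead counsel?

Fee base (net of costs): $344,830 − $86,300 = $258,530
First $150,500 at 40% = $60,200.00
Remaining $108,030 at 35% = $37,810.50
Fee: $60,200.00 + $37,810.50 = $98,010.50
$98,010.50 exceeds the $76,900 cap, so the fee is capped at $76,900.00.
Referral share: 18.5% of $76,900.00 = $14,226.50; lead counsel retains $76,900.00 − $14,226.50 = $62,673.50.

$62,673.50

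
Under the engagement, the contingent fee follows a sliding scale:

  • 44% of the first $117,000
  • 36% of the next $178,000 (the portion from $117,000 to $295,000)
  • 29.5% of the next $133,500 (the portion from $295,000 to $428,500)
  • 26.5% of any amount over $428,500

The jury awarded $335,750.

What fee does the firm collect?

First $117,000 at 44% = $51,480.00
Next $178,000 at 36% = $64,080.00
Remaining $40,750 at 29.5% = $12,021.25
Fee: $51,480.00 + $64,080.00 + $12,021.25 = $127,581.25

$127,581.25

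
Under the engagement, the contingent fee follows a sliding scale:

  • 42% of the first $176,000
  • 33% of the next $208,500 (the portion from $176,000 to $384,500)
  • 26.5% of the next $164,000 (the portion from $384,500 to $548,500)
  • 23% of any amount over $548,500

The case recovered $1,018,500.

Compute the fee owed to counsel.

$294,285.00

First $176,000 at 42% = $73,920.00
Next $208,500 at 33% = $68,805.00
Next $164,000 at 26.5% = $43,460.00
Remaining $470,000 at 23% = $108,100.00
Fee: $73,920.00 + $68,805.00 + $43,460.00 + $108,100.00 = $294,285.00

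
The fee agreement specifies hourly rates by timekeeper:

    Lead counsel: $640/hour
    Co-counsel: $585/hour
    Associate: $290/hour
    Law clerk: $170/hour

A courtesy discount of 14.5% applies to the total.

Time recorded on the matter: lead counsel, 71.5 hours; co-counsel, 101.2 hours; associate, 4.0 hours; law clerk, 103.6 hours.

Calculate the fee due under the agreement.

Lead counsel: 71.5 × $640 = $45,760.00
Co-counsel: 101.2 × $585 = $59,202.00
Associate: 4.0 × $290 = $1,160.00
Law clerk: 103.6 × $170 = $17,612.00
Subtotal: $123,734.00
Less 14.5% discount: −$17,941.43
Total: $123,734.00 − $17,941.43 = $105,792.57

$105,792.57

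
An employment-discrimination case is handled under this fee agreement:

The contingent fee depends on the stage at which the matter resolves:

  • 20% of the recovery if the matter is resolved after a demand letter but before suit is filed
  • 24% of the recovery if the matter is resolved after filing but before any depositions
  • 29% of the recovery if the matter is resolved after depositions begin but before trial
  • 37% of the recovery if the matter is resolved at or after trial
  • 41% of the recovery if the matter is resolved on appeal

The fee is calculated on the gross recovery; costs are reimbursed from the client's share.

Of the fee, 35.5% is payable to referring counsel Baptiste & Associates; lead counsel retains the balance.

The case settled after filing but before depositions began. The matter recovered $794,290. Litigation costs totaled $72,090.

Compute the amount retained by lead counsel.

$122,956.09

Fee base is the gross recovery, $794,290; costs are reimbursed separately.
The matter settled after filing but before depositions began, so the 24% rate applies.
$794,290 × 24% = $190,629.60
Referral share: 35.5% of $190,629.60 = $67,673.51; lead counsel retains $190,629.60 − $67,673.51 = $122,956.09.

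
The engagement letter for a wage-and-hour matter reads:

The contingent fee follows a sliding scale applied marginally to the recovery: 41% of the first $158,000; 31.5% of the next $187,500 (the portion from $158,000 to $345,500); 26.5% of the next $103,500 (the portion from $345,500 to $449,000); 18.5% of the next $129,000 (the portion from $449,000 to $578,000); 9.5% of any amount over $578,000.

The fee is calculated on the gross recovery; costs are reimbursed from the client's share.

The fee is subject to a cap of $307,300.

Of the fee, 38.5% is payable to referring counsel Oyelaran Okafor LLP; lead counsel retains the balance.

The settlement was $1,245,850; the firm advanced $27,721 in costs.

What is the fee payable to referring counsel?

Fee base is the gross recovery, $1,245,850; costs are reimbursed separately.
First $158,000 at 41% = $64,780.00
Next $187,500 at 31.5% = $59,062.50
Next $103,500 at 26.5% = $27,427.50
Next $129,000 at 18.5% = $23,865.00
Remaining $667,850 at 9.5% = $63,445.75
Fee: $64,780.00 + $59,062.50 + $27,427.50 + $23,865.00 + $63,445.75 = $238,580.75
$238,580.75 is under the $307,300 cap.
Referral share: 38.5% of $238,580.75 = $91,853.59; lead counsel retains $238,580.75 − $91,853.59 = $146,727.16.

$91,853.59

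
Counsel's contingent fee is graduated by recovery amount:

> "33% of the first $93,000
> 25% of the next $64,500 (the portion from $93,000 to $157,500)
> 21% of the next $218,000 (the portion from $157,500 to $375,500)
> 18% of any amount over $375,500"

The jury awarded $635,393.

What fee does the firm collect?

$139,375.74

First $93,000 at 33% = $30,690.00
Next $64,500 at 25% = $16,125.00
Next $218,000 at 21% = $45,780.00
Remaining $259,893 at 18% = $46,780.74
Fee: $30,690.00 + $16,125.00 + $45,780.00 + $46,780.74 = $139,375.74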